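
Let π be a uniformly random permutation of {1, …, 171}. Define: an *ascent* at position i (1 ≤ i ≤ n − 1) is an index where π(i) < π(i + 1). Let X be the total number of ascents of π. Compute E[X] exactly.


Write X = Σ X_I over i = 1, …, 170, with X_I the indicator of one ascent.
There are 170 indicators.
For each fixed i, the pair (π(i), π(i+1)) is a uniformly random ordered pair of distinct values from {1, …, 171}; by symmetry P[π(i) < π(i+1)] = 1/2.
By linearity: E[X] = 170 · (1/2) = (171 − 1) · (1/2) = 85 ≈ 85.000.

E[X] = 85 = 85.000.


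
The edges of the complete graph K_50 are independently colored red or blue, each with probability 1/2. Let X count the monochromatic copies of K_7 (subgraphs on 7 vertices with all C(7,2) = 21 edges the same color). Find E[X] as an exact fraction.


Let X = Σ_S X_S over the C(50, 7) = 99884400 subsets S of size 7, where X_S = 1 if the K_7 on S is monochromatic.
For a fixed S, the K_7 on S has C(7, 2) = 21 edges. P[all 21 edges red] = (1/2)^21, and likewise for blue, so P[monochromatic] = 2·(1/2)^21 = 2^{1 − 21} = 1/1048576.
Summing: E[X] = C(50, 7) · 2^{1 − 21} = 99884400 · 1/1048576 = 6242775/65536.
Numerically: E[X] ≈ 95.2572.

E[X] = C(50,7)·2^(1−C(7,2)) = 6242775/65536 ≈ 95.2572.


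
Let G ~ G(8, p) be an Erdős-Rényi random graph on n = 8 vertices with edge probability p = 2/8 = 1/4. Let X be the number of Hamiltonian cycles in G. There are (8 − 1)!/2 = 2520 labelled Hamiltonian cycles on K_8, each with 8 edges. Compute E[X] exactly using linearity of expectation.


K_8 has (8 − 1)!/2 = 2520 labelled Hamiltonian cycles.
For each such Hamiltonian cycle H, let X_H = 1 if all 8 edges of H are present in G. Then P[X_H = 1] = p^{8} = (1/4)^{8} = 1/65536.
Summing the indicators: E[X] = Σ_H E[X_H] = 2520 · p^{8} = 2520 · 1/65536 = 315/8192.
Numerically: E[X] ≈ 0.0385.

E[X] = 2520 · (1/4)^{8} = 315/8192 ≈ 0.0385.


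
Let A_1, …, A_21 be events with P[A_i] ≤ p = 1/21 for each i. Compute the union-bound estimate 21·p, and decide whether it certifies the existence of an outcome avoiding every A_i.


Union bound: P[∪_{i=1}^{21} A_i] ≤ Σ_i P[A_i] ≤ 21·p = 21·(1/21) = 1.
Numerically: 1 ≈ 1.000000.
Is 1 < 1? NO.
Since the bound 1 is ≥ 1, the union bound is uninformative here; it does NOT by itself certify existence.

21·p = 1 ≈ 1.000000; existence NOT certified by the union bound.


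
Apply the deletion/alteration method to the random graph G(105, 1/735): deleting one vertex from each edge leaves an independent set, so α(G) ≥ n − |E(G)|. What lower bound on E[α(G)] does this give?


E[|E(G)|] = C(105, 2)·p = 5460 · (1/735) = 52/7.
E[α(G)] ≥ n − E[|E(G)|] = 105 − 52/7 = 683/7.
Numerically: ≈ 97.5714.
(This is only a lower bound; the true E[α(G)] may be larger.)

E[α(G)] ≥ 683/7 ≈ 97.5714.


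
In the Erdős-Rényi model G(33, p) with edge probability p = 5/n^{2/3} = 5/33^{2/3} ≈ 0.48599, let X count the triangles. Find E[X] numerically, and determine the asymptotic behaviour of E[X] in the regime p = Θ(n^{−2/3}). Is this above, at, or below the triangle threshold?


Number of potential triangles: C(33, 3) = 5456.
Each occurs with probability p³ ≈ (0.48599)³ ≈ 1.14784206e-01.
By linearity: E[X] = C(33, 3)·p³ ≈ 5456 · 1.14784206e-01 ≈ 626.262626.
Since α = 2/3 < 1, p = c/n^{2/3} ≫ 1/n is above the triangle threshold p ~ 1/n. Asymptotically E[X] ~ (c³/6)·n^{3(1−α)} = (5³/6)·n^{1} → ∞; triangles are abundant w.h.p.

E[X] ≈ 626.262626; in regime p = Θ(1/n^{2/3}) E[X] diverges (above the triangle threshold p ~ 1/n).


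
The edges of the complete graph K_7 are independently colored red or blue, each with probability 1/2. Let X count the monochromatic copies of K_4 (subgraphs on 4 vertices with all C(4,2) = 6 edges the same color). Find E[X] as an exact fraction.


Let X = Σ_S X_S over the C(7, 4) = 35 subsets S of size 4, where X_S = 1 if the K_4 on S is monochromatic.
For a fixed S, the K_4 on S has C(4, 2) = 6 edges. P[all 6 edges red] = (1/2)^6, and likewise for blue, so P[monochromatic] = 2·(1/2)^6 = 2^{1 − 6} = 1/32.
By linearity of expectation: E[X] = C(7, 4) · 2^{1 − 6} = 35 · 1/32 = 35/32.
Numerically: E[X] ≈ 1.094.

E[X] = C(7,4)·2^(1−C(4,2)) = 35/32 ≈ 1.094.


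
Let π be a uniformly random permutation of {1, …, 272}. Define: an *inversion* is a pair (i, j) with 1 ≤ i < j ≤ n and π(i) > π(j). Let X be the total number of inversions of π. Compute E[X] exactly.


Write X = Σ X_I over the C(272, 2) = 36856 pairs i < j, with X_I the indicator of one inversion.
There are 36856 indicators.
For each fixed pair i < j, the values π(i) and π(j) are two distinct elements of {1, …, 272} in uniformly random order; by symmetry P[π(i) > π(j)] = 1/2.
By linearity: E[X] = 36856 · (1/2) = C(272, 2) · (1/2) = 36856/2 = 18428 ≈ 18428.000.

E[X] = 18428 = 18428.000.


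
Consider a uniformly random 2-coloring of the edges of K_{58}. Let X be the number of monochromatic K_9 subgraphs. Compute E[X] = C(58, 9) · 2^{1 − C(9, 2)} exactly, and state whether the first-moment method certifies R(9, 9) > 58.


E[X] = C(58, 9) · 2^{1 − 36} = 10648873950 · 2^{−35} = 10648873950/34359738368.
As a reduced fraction: E[X] = 5324436975/17179869184 ≈ 0.309923.
Is E[X] < 1? YES.
Since E[X] < 1, there exists a 2-coloring of K_{58} with no monochromatic K_9; hence R(9, 9) > 58.

E[X] = 5324436975/17179869184 ≈ 0.309923; E[X] < 1, so R(9, 9) > 58.


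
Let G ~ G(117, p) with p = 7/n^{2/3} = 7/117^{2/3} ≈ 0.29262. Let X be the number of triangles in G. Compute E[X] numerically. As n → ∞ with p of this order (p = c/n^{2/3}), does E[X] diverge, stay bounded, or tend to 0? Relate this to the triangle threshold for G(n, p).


Number of potential triangles: C(117, 3) = 260130.
Each occurs with probability p³ ≈ (0.29262)³ ≈ 2.5056615e-02.
By linearity: E[X] = C(117, 3)·p³ ≈ 260130 · 2.5056615e-02 ≈ 6517.97721.
Since α = 2/3 < 1, p = c/n^{2/3} ≫ 1/n is above the triangle threshold p ~ 1/n. Asymptotically E[X] ~ (c³/6)·n^{3(1−α)} = (7³/6)·n^{1} → ∞; triangles are abundant w.h.p.

E[X] ≈ 6517.97721; in regime p = Θ(1/n^{2/3}) E[X] diverges (above the triangle threshold p ~ 1/n).


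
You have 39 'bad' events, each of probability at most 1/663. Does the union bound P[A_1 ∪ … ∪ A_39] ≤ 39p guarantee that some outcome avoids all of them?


Union bound: P[∪_{i=1}^{39} A_i] ≤ Σ_i P[A_i] ≤ 39·p = 39·(1/663) = 1/17.
Numerically: 1/17 ≈ 0.0588.
Is 1/17 < 1? YES.
Since P[∪ A_i] ≤ 1/17 < 1, the complement has P[∩ A_i^c] ≥ 1 − 1/17 = 16/17 > 0, so some outcome avoids every A_i.

39·p = 1/17 ≈ 0.0588; existence CERTIFIED by the union bound.


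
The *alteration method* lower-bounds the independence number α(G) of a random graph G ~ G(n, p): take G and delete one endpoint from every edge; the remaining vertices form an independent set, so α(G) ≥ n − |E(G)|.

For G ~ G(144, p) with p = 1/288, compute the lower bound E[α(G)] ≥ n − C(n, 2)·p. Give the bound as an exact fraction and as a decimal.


E[|E(G)|] = C(144, 2)·p = 10296 · (1/288) = 143/4.
E[α(G)] ≥ n − E[|E(G)|] = 144 − 143/4 = 433/4.
Numerically: ≈ 108.25000.
(This is only a lower bound; the true E[α(G)] may be larger.)

E[α(G)] ≥ 433/4 ≈ 108.25000.


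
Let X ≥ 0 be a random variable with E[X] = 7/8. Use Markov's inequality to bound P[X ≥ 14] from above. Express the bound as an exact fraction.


μ = E[X] = 7/8, a = 14.
Markov: P[X ≥ 14] ≤ μ/a = (7/8)/14 = 1/16.
Numerically: ≈ 0.062500.
(Since a = 14 > μ = 0.875000, the bound 1/16 is < 1 and informative.)

P[X ≥ 14] ≤ 1/16 ≈ 0.062500.


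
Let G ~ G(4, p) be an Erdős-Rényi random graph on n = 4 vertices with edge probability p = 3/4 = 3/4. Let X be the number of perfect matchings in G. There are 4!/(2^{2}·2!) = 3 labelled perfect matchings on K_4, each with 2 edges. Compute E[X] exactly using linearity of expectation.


K_4 has 4!/(2^{2}·2!) = 3 labelled perfect matchings.
For each such perfect matching H, let X_H = 1 if all 2 edges of H are present in G. Then P[X_H = 1] = p^{2} = (3/4)^{2} = 9/16.
Summing the indicators: E[X] = Σ_H E[X_H] = 3 · p^{2} = 3 · 9/16 = 27/16.
Numerically: E[X] ≈ 1.69.

E[X] = 3 · (3/4)^{2} = 27/16 ≈ 1.69.


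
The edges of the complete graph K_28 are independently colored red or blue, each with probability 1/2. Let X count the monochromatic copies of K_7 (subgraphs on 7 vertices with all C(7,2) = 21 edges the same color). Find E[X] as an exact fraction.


Let X = Σ_S X_S over the C(28, 7) = 1184040 subsets S of size 7, where X_S = 1 if the K_7 on S is monochromatic.
For a fixed S, the K_7 on S has C(7, 2) = 21 edges. P[all 21 edges red] = (1/2)^21, and likewise for blue, so P[monochromatic] = 2·(1/2)^21 = 2^{1 − 21} = 1/1048576.
By linearity of expectation: E[X] = C(28, 7) · 2^{1 − 21} = 1184040 · 1/1048576 = 148005/131072.
Numerically: E[X] ≈ 1.129.

E[X] = C(28,7)·2^(1−C(7,2)) = 148005/131072 ≈ 1.129.


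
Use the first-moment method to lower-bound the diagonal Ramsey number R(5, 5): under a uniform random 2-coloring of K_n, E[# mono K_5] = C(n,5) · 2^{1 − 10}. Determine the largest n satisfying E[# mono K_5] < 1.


We need C(n, 5) · 2^{1 − 10} < 1, i.e. C(n, 5) < 2^{10 − 1} = 512.
Check values of n near the boundary:
  n = 9: C(9, 5) = 126; 126 < 512? YES
  n = 10: C(10, 5) = 252; 252 < 512? YES
  n = 11: C(11, 5) = 462; 462 < 512? YES
  n = 12: C(12, 5) = 792; 792 < 512? NO
The largest n with C(n, 5) < 512 is n = 11 (where E[X] = 231/256 ≈ 0.902344). Hence R(5, 5) > 11, i.e. R(5, 5) ≥ 12.

Largest n = 11; hence R(5, 5) > 11.


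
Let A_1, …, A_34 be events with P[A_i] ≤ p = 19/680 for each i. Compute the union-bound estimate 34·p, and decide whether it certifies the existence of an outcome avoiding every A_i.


Union bound: P[∪_{i=1}^{34} A_i] ≤ Σ_i P[A_i] ≤ 34·p = 34·(19/680) = 19/20.
Numerically: 19/20 ≈ 0.950000.
Is 19/20 < 1? YES.
Since P[∪ A_i] ≤ 19/20 < 1, the complement has P[∩ A_i^c] ≥ 1 − 19/20 = 1/20 > 0, so some outcome avoids every A_i.

34·p = 19/20 ≈ 0.950000; existence CERTIFIED by the union bound.


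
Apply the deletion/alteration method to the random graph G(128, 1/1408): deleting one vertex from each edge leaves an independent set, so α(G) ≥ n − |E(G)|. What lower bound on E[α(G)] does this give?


E[|E(G)|] = C(128, 2)·p = 8128 · (1/1408) = 127/22.
E[α(G)] ≥ n − E[|E(G)|] = 128 − 127/22 = 2689/22.
Numerically: ≈ 122.227273.
(This is only a lower bound; the true E[α(G)] may be larger.)

E[α(G)] ≥ 2689/22 ≈ 122.227273.


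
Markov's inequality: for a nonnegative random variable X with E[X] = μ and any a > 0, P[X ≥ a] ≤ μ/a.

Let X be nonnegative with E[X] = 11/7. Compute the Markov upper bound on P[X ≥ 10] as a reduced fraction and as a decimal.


μ = E[X] = 11/7, a = 10.
Markov: P[X ≥ 10] ≤ μ/a = (11/7)/10 = 11/70.
Numerically: ≈ 0.157143.
(Since a = 10 > μ = 1.571429, the bound 11/70 is < 1 and informative.)

P[X ≥ 10] ≤ 11/70 ≈ 0.157143.


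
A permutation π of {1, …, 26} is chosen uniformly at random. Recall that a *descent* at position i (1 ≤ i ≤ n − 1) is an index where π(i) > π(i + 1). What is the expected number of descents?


Write X = Σ X_I over i = 1, …, 25, with X_I the indicator of one descent.
There are 25 indicators.
For each fixed i, the pair (π(i), π(i+1)) is a uniformly random ordered pair of distinct values from {1, …, 26}; by symmetry P[π(i) > π(i+1)] = 1/2.
By linearity: E[X] = 25 · (1/2) = (26 − 1) · (1/2) = 25/2 ≈ 12.500.

E[X] = 25/2 = 12.500.


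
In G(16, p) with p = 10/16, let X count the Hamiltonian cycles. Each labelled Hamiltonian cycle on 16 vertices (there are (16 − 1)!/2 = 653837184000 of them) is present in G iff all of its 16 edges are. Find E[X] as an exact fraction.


K_16 has (16 − 1)!/2 = 653837184000 labelled Hamiltonian cycles.
For each such Hamiltonian cycle H, let X_H = 1 if all 16 edges of H are present in G. Then P[X_H = 1] = p^{16} = (5/8)^{16} = 152587890625/281474976710656.
Summing the indicators: E[X] = Σ_H E[X_H] = 653837184000 · p^{16} = 653837184000 · 152587890625/281474976710656 = 97429332733154296875/274877906944.
Numerically: E[X] ≈ 3.54e+08.

E[X] = 653837184000 · (5/8)^{16} = 97429332733154296875/274877906944 ≈ 3.54e+08.


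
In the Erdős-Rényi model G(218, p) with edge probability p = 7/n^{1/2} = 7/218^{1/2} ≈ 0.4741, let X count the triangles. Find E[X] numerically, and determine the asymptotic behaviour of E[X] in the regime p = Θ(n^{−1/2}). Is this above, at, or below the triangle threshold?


Number of potential triangles: C(218, 3) = 1703016.
Each occurs with probability p³ ≈ (0.4741)³ ≈ 1.06563722e-01.
By linearity: E[X] = C(218, 3)·p³ ≈ 1703016 · 1.06563722e-01 ≈ 181479.723060.
Since α = 1/2 < 1, p = c/n^{1/2} ≫ 1/n is above the triangle threshold p ~ 1/n. Asymptotically E[X] ~ (c³/6)·n^{3(1−α)} = (7³/6)·n^{1.5} → ∞; triangles are abundant w.h.p.

E[X] ≈ 181479.723060; in regime p = Θ(1/n^{1/2}) E[X] diverges (above the triangle threshold p ~ 1/n).


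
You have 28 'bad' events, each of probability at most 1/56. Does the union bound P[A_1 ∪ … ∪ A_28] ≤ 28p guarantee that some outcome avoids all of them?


Union bound: P[∪_{i=1}^{28} A_i] ≤ Σ_i P[A_i] ≤ 28·p = 28·(1/56) = 1/2.
Numerically: 1/2 ≈ 0.500000.
Is 1/2 < 1? YES.
Since P[∪ A_i] ≤ 1/2 < 1, the complement has P[∩ A_i^c] ≥ 1 − 1/2 = 1/2 > 0, so some outcome avoids every A_i.

28·p = 1/2 ≈ 0.500000; existence CERTIFIED by the union bound.


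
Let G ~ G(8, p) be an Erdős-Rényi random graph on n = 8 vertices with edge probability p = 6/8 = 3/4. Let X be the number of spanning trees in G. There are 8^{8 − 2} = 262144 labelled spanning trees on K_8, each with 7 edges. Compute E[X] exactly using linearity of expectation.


K_8 has 8^{8 − 2} = 262144 labelled spanning trees.
For each such spanning tree H, let X_H = 1 if all 7 edges of H are present in G. Then P[X_H = 1] = p^{7} = (3/4)^{7} = 2187/16384.
By linearity: E[X] = Σ_H E[X_H] = 262144 · p^{7} = 262144 · 2187/16384 = 34992.
Numerically: E[X] ≈ 34992.

E[X] = 262144 · (3/4)^{7} = 34992 ≈ 34992.


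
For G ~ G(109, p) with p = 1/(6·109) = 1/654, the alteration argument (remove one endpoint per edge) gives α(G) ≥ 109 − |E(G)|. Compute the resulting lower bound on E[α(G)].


E[|E(G)|] = C(109, 2)·p = 5886 · (1/654) = 9.
E[α(G)] ≥ n − E[|E(G)|] = 109 − 9 = 100.
Numerically: ≈ 100.0000.
(This is only a lower bound; the true E[α(G)] may be larger.)

E[α(G)] ≥ 100 ≈ 100.0000.


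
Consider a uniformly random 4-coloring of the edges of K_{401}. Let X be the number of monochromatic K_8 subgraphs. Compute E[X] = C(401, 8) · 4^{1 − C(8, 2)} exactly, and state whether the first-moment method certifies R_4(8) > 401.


E[X] = C(401, 8) · 4^{1 − 28} = 15456772627710150 · 4^{−27} = 15456772627710150/18014398509481984.
As a reduced fraction: E[X] = 7728386313855075/9007199254740992 ≈ 0.8580232.
Is E[X] < 1? YES.
Since E[X] < 1, there exists a 4-coloring of K_{401} with no monochromatic K_8; hence R_4(8) > 401.

E[X] = 7728386313855075/9007199254740992 ≈ 0.8580232; E[X] < 1, so R_4(8) > 401.


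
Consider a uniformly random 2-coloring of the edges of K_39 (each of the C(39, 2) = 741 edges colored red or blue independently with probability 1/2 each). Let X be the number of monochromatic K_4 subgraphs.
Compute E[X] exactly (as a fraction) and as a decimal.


Let X = Σ_S X_S over the C(39, 4) = 82251 subsets S of size 4, where X_S = 1 if the K_4 on S is monochromatic.
For a fixed S, the K_4 on S has C(4, 2) = 6 edges. P[all 6 edges red] = (1/2)^6, and likewise for blue, so P[monochromatic] = 2·(1/2)^6 = 2^{1 − 6} = 1/32.
Summing: E[X] = C(39, 4) · 2^{1 − 6} = 82251 · 1/32 = 82251/32.
Numerically: E[X] ≈ 2570.3438.

E[X] = C(39,4)·2^(1−C(4,2)) = 82251/32 ≈ 2570.3438.


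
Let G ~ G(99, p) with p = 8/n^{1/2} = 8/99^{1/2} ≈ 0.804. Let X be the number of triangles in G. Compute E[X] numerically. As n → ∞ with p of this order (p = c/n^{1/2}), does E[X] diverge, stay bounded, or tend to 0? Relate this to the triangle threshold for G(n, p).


Number of potential triangles: C(99, 3) = 156849.
Each occurs with probability p³ ≈ (0.804)³ ≈ 5.19777e-01.
By linearity: E[X] = C(99, 3)·p³ ≈ 156849 · 5.19777e-01 ≈ 81526.523.
Since α = 1/2 < 1, p = c/n^{1/2} ≫ 1/n is above the triangle threshold p ~ 1/n. Asymptotically E[X] ~ (c³/6)·n^{3(1−α)} = (8³/6)·n^{1.5} → ∞; triangles are abundant w.h.p.

E[X] ≈ 81526.523; in regime p = Θ(1/n^{1/2}) E[X] diverges (above the triangle threshold p ~ 1/n).


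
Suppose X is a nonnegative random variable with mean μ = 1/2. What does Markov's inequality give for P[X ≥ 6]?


μ = E[X] = 1/2, a = 6.
Markov: P[X ≥ 6] ≤ μ/a = (1/2)/6 = 1/12.
Numerically: ≈ 0.0833.
(Since a = 6 > μ = 0.5000, the bound 1/12 is < 1 and informative.)

P[X ≥ 6] ≤ 1/12 ≈ 0.0833.


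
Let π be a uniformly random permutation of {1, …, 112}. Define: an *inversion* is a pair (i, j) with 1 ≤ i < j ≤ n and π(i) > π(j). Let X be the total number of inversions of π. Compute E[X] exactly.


Write X = Σ X_I over the C(112, 2) = 6216 pairs i < j, with X_I the indicator of one inversion.
There are 6216 indicators.
For each fixed pair i < j, the values π(i) and π(j) are two distinct elements of {1, …, 112} in uniformly random order; by symmetry P[π(i) > π(j)] = 1/2.
By linearity: E[X] = 6216 · (1/2) = C(112, 2) · (1/2) = 6216/2 = 3108 ≈ 3108.00000.

E[X] = 3108 = 3108.00000.


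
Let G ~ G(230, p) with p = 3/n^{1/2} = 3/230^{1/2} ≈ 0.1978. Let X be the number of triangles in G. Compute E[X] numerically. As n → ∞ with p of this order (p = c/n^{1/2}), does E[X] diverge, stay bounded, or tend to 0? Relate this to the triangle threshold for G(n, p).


Number of potential triangles: C(230, 3) = 2001460.
Each occurs with probability p³ ≈ (0.1978)³ ≈ 7.740553e-03.
By linearity: E[X] = C(230, 3)·p³ ≈ 2001460 · 7.740553e-03 ≈ 15492.4080.
Since α = 1/2 < 1, p = c/n^{1/2} ≫ 1/n is above the triangle threshold p ~ 1/n. Asymptotically E[X] ~ (c³/6)·n^{3(1−α)} = (3³/6)·n^{1.5} → ∞; triangles are abundant w.h.p.

E[X] ≈ 15492.4080; in regime p = Θ(1/n^{1/2}) E[X] diverges (above the triangle threshold p ~ 1/n).


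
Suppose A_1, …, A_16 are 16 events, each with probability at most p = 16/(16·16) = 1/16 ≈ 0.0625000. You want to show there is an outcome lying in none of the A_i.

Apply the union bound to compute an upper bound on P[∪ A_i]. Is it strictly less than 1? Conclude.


Union bound: P[∪_{i=1}^{16} A_i] ≤ Σ_i P[A_i] ≤ 16·p = 16·(1/16) = 1.
Numerically: 1 ≈ 1.0000000.
Is 1 < 1? NO.
Since the bound 1 is ≥ 1, the union bound is uninformative here; it does NOT by itself certify existence.

16·p = 1 ≈ 1.0000000; existence NOT certified by the union bound.


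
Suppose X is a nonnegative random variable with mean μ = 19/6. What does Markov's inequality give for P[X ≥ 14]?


μ = E[X] = 19/6, a = 14.
Markov: P[X ≥ 14] ≤ μ/a = (19/6)/14 = 19/84.
Numerically: ≈ 0.2262.
(Since a = 14 > μ = 3.1667, the bound 19/84 is < 1 and informative.)

P[X ≥ 14] ≤ 19/84 ≈ 0.2262.


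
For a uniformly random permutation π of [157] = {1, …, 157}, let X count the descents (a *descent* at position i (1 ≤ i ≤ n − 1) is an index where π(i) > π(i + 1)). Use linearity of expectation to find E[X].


Write X = Σ X_I over i = 1, …, 156, with X_I the indicator of one descent.
There are 156 indicators.
For each fixed i, the pair (π(i), π(i+1)) is a uniformly random ordered pair of distinct values from {1, …, 157}; by symmetry P[π(i) > π(i+1)] = 1/2.
By linearity: E[X] = 156 · (1/2) = (157 − 1) · (1/2) = 78 ≈ 78.0000.

E[X] = 78 = 78.0000.


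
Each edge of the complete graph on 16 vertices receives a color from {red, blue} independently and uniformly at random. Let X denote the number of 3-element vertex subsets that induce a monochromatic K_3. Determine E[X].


Let X = Σ_S X_S over the C(16, 3) = 560 subsets S of size 3, where X_S = 1 if the K_3 on S is monochromatic.
For a fixed S, the K_3 on S has C(3, 2) = 3 edges. P[all 3 edges red] = (1/2)^3, and likewise for blue, so P[monochromatic] = 2·(1/2)^3 = 2^{1 − 3} = 1/4.
By linearity: E[X] = C(16, 3) · 2^{1 − 3} = 560 · 1/4 = 140.
Numerically: E[X] ≈ 140.000.

E[X] = C(16,3)·2^(1−C(3,2)) = 140 ≈ 140.000.


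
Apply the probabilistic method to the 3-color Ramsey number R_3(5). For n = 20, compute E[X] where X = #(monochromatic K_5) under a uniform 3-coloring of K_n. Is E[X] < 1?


E[X] = C(20, 5) · 3^{1 − 10} = 15504 · 3^{−9} = 15504/19683.
As a reduced fraction: E[X] = 5168/6561 ≈ 0.787685.
Is E[X] < 1? YES.
Since E[X] < 1, there exists a 3-coloring of K_{20} with no monochromatic K_5; hence R_3(5) > 20.

E[X] = 5168/6561 ≈ 0.787685; E[X] < 1, so R_3(5) > 20.


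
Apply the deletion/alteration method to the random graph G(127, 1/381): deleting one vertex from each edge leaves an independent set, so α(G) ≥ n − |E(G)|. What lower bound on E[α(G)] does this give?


E[|E(G)|] = C(127, 2)·p = 8001 · (1/381) = 21.
E[α(G)] ≥ n − E[|E(G)|] = 127 − 21 = 106.
Numerically: ≈ 106.00000.
(This is only a lower bound; the true E[α(G)] may be larger.)

E[α(G)] ≥ 106 ≈ 106.00000.


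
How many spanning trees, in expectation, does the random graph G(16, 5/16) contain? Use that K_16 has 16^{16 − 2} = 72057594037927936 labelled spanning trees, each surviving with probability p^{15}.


K_16 has 16^{16 − 2} = 72057594037927936 labelled spanning trees.
For each such spanning tree H, let X_H = 1 if all 15 edges of H are present in G. Then P[X_H = 1] = p^{15} = (5/16)^{15} = 30517578125/1152921504606846976.
By linearity: E[X] = Σ_H E[X_H] = 72057594037927936 · p^{15} = 72057594037927936 · 30517578125/1152921504606846976 = 30517578125/16.
Numerically: E[X] ≈ 1.91e+09.

E[X] = 72057594037927936 · (5/16)^{15} = 30517578125/16 ≈ 1.91e+09.


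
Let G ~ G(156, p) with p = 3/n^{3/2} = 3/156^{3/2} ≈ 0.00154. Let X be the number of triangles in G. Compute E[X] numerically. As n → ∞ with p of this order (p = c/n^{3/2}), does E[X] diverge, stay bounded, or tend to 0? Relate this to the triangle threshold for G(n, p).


Number of potential triangles: C(156, 3) = 620620.
Each occurs with probability p³ ≈ (0.00154)³ ≈ 3.650086e-09.
By linearity: E[X] = C(156, 3)·p³ ≈ 620620 · 3.650086e-09 ≈ 0.0023.
Since α = 3/2 > 1, p = c/n^{3/2} = o(1/n) is below the triangle threshold p ~ 1/n. Asymptotically E[X] ~ (c³/6)·n^{3(1−α)} = (3³/6)·n^{-1.5} → 0, so by Markov's inequality G has no triangles w.h.p.

E[X] ≈ 0.0023; in regime p = Θ(1/n^{3/2}) E[X] tends to 0 (below the triangle threshold p ~ 1/n).


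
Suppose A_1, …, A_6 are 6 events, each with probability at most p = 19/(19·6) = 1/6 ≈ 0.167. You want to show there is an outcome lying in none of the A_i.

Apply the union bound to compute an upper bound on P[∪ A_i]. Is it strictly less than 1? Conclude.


Union bound: P[∪_{i=1}^{6} A_i] ≤ Σ_i P[A_i] ≤ 6·p = 6·(1/6) = 1.
Numerically: 1 ≈ 1.000.
Is 1 < 1? NO.
Since the bound 1 is ≥ 1, the union bound is uninformative here; it does NOT by itself certify existence.

6·p = 1 ≈ 1.000; existence NOT certified by the union bound.


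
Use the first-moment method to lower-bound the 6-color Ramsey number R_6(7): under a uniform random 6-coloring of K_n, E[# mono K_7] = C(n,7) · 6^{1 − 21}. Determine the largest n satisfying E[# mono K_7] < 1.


We need C(n, 7) · 6^{1 − 21} < 1, i.e. C(n, 7) < 6^{21 − 1} = 3656158440062976.
Check values of n near the boundary:
  n = 563: C(563, 7) = 3426622515769596; 3426622515769596 < 3656158440062976? YES
  n = 564: C(564, 7) = 3469685994423792; 3469685994423792 < 3656158440062976? YES
  n = 565: C(565, 7) = 3513212521235560; 3513212521235560 < 3656158440062976? YES
  n = 566: C(566, 7) = 3557206237959440; 3557206237959440 < 3656158440062976? YES
  n = 567: C(567, 7) = 3601671315933933; 3601671315933933 < 3656158440062976? YES
  n = 568: C(568, 7) = 3646611956239704; 3646611956239704 < 3656158440062976? YES
  n = 569: C(569, 7) = 3692032389858348; 3692032389858348 < 3656158440062976? NO
  n = 570: C(570, 7) = 3737936877831720; 3737936877831720 < 3656158440062976? NO
The largest n with C(n, 7) < 3656158440062976 is n = 568 (where E[X] = 16882462760369/16926659444736 ≈ 0.997). Hence R_6(7) > 568, i.e. R_6(7) ≥ 569.

Largest n = 568; hence R_6(7) > 568.


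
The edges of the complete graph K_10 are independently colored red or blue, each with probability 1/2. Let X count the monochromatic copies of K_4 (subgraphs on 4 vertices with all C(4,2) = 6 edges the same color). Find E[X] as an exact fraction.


Let X = Σ_S X_S over the C(10, 4) = 210 subsets S of size 4, where X_S = 1 if the K_4 on S is monochromatic.
For a fixed S, the K_4 on S has C(4, 2) = 6 edges. P[all 6 edges red] = (1/2)^6, and likewise for blue, so P[monochromatic] = 2·(1/2)^6 = 2^{1 − 6} = 1/32.
By linearity of expectation: E[X] = C(10, 4) · 2^{1 − 6} = 210 · 1/32 = 105/16.
Numerically: E[X] ≈ 6.5625.

E[X] = C(10,4)·2^(1−C(4,2)) = 105/16 ≈ 6.5625.


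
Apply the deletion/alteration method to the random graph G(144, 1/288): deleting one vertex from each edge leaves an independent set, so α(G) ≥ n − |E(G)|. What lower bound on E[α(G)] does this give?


E[|E(G)|] = C(144, 2)·p = 10296 · (1/288) = 143/4.
E[α(G)] ≥ n − E[|E(G)|] = 144 − 143/4 = 433/4.
Numerically: ≈ 108.250.
(This is only a lower bound; the true E[α(G)] may be larger.)

E[α(G)] ≥ 433/4 ≈ 108.250.


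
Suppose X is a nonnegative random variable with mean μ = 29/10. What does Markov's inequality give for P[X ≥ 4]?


μ = E[X] = 29/10, a = 4.
Markov: P[X ≥ 4] ≤ μ/a = (29/10)/4 = 29/40.
Numerically: ≈ 0.7250.
(Since a = 4 > μ = 2.9000, the bound 29/40 is < 1 and informative.)

P[X ≥ 4] ≤ 29/40 ≈ 0.7250.


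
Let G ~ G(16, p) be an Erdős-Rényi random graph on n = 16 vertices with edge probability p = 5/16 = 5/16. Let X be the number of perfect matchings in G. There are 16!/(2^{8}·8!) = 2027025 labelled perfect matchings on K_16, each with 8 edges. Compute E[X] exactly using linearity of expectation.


K_16 has 16!/(2^{8}·8!) = 2027025 labelled perfect matchings.
For each such perfect matching H, let X_H = 1 if all 8 edges of H are present in G. Then P[X_H = 1] = p^{8} = (5/16)^{8} = 390625/4294967296.
Summing the indicators: E[X] = Σ_H E[X_H] = 2027025 · p^{8} = 2027025 · 390625/4294967296 = 791806640625/4294967296.
Numerically: E[X] ≈ 184.4.

E[X] = 2027025 · (5/16)^{8} = 791806640625/4294967296 ≈ 184.4.


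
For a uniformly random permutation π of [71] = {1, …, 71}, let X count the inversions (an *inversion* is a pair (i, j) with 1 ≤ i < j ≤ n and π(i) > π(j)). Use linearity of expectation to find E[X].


Write X = Σ X_I over the C(71, 2) = 2485 pairs i < j, with X_I the indicator of one inversion.
There are 2485 indicators.
For each fixed pair i < j, the values π(i) and π(j) are two distinct elements of {1, …, 71} in uniformly random order; by symmetry P[π(i) > π(j)] = 1/2.
By linearity: E[X] = 2485 · (1/2) = C(71, 2) · (1/2) = 2485/2 = 2485/2 ≈ 1242.500.

E[X] = 2485/2 = 1242.500.


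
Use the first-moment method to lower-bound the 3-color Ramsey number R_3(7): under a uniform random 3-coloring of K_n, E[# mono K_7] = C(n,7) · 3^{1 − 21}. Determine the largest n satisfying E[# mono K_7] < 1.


We need C(n, 7) · 3^{1 − 21} < 1, i.e. C(n, 7) < 3^{21 − 1} = 3486784401.
Check values of n near the boundary:
  n = 78: C(78, 7) = 2641902120; 2641902120 < 3486784401? YES
  n = 79: C(79, 7) = 2898753715; 2898753715 < 3486784401? YES
  n = 80: C(80, 7) = 3176716400; 3176716400 < 3486784401? YES
  n = 81: C(81, 7) = 3477216600; 3477216600 < 3486784401? YES
  n = 82: C(82, 7) = 3801756816; 3801756816 < 3486784401? NO
  n = 83: C(83, 7) = 4151918628; 4151918628 < 3486784401? NO
The largest n with C(n, 7) < 3486784401 is n = 81 (where E[X] = 42928600/43046721 ≈ 0.99726). Hence R_3(7) > 81, i.e. R_3(7) ≥ 82.

Largest n = 81; hence R_3(7) > 81.


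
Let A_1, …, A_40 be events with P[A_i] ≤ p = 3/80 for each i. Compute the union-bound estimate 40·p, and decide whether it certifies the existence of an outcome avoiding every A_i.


Union bound: P[∪_{i=1}^{40} A_i] ≤ Σ_i P[A_i] ≤ 40·p = 40·(3/80) = 3/2.
Numerically: 3/2 ≈ 1.5000000.
Is 3/2 < 1? NO.
Since the bound 3/2 is ≥ 1, the union bound is uninformative here; it does NOT by itself certify existence.

40·p = 3/2 ≈ 1.5000000; existence NOT certified by the union bound.


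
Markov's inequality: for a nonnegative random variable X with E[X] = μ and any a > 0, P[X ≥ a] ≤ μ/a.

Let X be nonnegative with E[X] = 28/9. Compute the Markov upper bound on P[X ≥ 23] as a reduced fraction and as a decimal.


μ = E[X] = 28/9, a = 23.
Markov: P[X ≥ 23] ≤ μ/a = (28/9)/23 = 28/207.
Numerically: ≈ 0.135266.
(Since a = 23 > μ = 3.111111, the bound 28/207 is < 1 and informative.)

P[X ≥ 23] ≤ 28/207 ≈ 0.135266.


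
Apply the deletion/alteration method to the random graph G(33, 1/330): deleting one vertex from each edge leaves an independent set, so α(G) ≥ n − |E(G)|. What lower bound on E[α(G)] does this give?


E[|E(G)|] = C(33, 2)·p = 528 · (1/330) = 8/5.
E[α(G)] ≥ n − E[|E(G)|] = 33 − 8/5 = 157/5.
Numerically: ≈ 31.400000.
(This is only a lower bound; the true E[α(G)] may be larger.)

E[α(G)] ≥ 157/5 ≈ 31.400000.


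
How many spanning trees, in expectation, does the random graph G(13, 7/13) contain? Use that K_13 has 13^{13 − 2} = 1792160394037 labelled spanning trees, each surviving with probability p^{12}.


K_13 has 13^{13 − 2} = 1792160394037 labelled spanning trees.
For each such spanning tree H, let X_H = 1 if all 12 edges of H are present in G. Then P[X_H = 1] = p^{12} = (7/13)^{12} = 13841287201/23298085122481.
By linearity of expectation: E[X] = Σ_H E[X_H] = 1792160394037 · p^{12} = 1792160394037 · 13841287201/23298085122481 = 13841287201/13.
Numerically: E[X] ≈ 1.0647e+09.

E[X] = 1792160394037 · (7/13)^{12} = 13841287201/13 ≈ 1.0647e+09.


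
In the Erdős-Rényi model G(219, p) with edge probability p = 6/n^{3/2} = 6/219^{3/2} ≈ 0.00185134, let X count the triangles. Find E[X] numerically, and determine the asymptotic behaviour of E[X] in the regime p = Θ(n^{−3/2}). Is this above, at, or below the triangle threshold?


Number of potential triangles: C(219, 3) = 1726669.
Each occurs with probability p³ ≈ (0.00185134)³ ≈ 6.34534492e-09.
By linearity: E[X] = C(219, 3)·p³ ≈ 1726669 · 6.34534492e-09 ≈ 0.010956.
Since α = 3/2 > 1, p = c/n^{3/2} = o(1/n) is below the triangle threshold p ~ 1/n. Asymptotically E[X] ~ (c³/6)·n^{3(1−α)} = (6³/6)·n^{-1.5} → 0, so by Markov's inequality G has no triangles w.h.p.

E[X] ≈ 0.010956; in regime p = Θ(1/n^{3/2}) E[X] tends to 0 (below the triangle threshold p ~ 1/n).


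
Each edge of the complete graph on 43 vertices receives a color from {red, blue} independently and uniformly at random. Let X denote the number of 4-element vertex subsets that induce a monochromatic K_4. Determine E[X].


Let X = Σ_S X_S over the C(43, 4) = 123410 subsets S of size 4, where X_S = 1 if the K_4 on S is monochromatic.
For a fixed S, the K_4 on S has C(4, 2) = 6 edges. P[all 6 edges red] = (1/2)^6, and likewise for blue, so P[monochromatic] = 2·(1/2)^6 = 2^{1 − 6} = 1/32.
By linearity of expectation: E[X] = C(43, 4) · 2^{1 − 6} = 123410 · 1/32 = 61705/16.
Numerically: E[X] ≈ 3856.5625.

E[X] = C(43,4)·2^(1−C(4,2)) = 61705/16 ≈ 3856.5625.


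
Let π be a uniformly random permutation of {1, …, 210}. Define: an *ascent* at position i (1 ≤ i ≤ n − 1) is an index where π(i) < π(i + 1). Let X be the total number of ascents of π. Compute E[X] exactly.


Write X = Σ X_I over i = 1, …, 209, with X_I the indicator of one ascent.
There are 209 indicators.
For each fixed i, the pair (π(i), π(i+1)) is a uniformly random ordered pair of distinct values from {1, …, 210}; by symmetry P[π(i) < π(i+1)] = 1/2.
By linearity: E[X] = 209 · (1/2) = (210 − 1) · (1/2) = 209/2 ≈ 104.50000.

E[X] = 209/2 = 104.50000.


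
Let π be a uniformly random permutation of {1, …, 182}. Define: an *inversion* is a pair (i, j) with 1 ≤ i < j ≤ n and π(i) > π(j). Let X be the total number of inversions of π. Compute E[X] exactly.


Write X = Σ X_I over the C(182, 2) = 16471 pairs i < j, with X_I the indicator of one inversion.
There are 16471 indicators.
For each fixed pair i < j, the values π(i) and π(j) are two distinct elements of {1, …, 182} in uniformly random order; by symmetry P[π(i) > π(j)] = 1/2.
By linearity: E[X] = 16471 · (1/2) = C(182, 2) · (1/2) = 16471/2 = 16471/2 ≈ 8235.5000.

E[X] = 16471/2 = 8235.5000.


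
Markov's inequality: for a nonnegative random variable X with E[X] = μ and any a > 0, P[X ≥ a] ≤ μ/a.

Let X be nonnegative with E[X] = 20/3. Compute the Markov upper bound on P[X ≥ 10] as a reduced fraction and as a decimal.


μ = E[X] = 20/3, a = 10.
Markov: P[X ≥ 10] ≤ μ/a = (20/3)/10 = 2/3.
Numerically: ≈ 0.667.
(Since a = 10 > μ = 6.667, the bound 2/3 is < 1 and informative.)

P[X ≥ 10] ≤ 2/3 ≈ 0.667.


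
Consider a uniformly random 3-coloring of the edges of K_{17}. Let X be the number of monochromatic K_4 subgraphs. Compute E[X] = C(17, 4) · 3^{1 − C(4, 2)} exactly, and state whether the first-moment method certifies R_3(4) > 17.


E[X] = C(17, 4) · 3^{1 − 6} = 2380 · 3^{−5} = 2380/243.
As a reduced fraction: E[X] = 2380/243 ≈ 9.7942.
Is E[X] < 1? NO.
Since E[X] ≥ 1, the first-moment bound is inconclusive at n = 17; it does NOT by itself certify R_3(4) > 17.

E[X] = 2380/243 ≈ 9.7942; E[X] ≥ 1; first-moment method inconclusive here.


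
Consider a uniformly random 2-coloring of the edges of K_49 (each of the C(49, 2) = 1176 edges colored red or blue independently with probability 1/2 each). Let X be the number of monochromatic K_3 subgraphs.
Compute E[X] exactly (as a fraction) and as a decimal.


Let X = Σ_S X_S over the C(49, 3) = 18424 subsets S of size 3, where X_S = 1 if the K_3 on S is monochromatic.
For a fixed S, the K_3 on S has C(3, 2) = 3 edges. P[all 3 edges red] = (1/2)^3, and likewise for blue, so P[monochromatic] = 2·(1/2)^3 = 2^{1 − 3} = 1/4.
By linearity: E[X] = C(49, 3) · 2^{1 − 3} = 18424 · 1/4 = 4606.
Numerically: E[X] ≈ 4606.000.

E[X] = C(49,3)·2^(1−C(3,2)) = 4606 ≈ 4606.000.


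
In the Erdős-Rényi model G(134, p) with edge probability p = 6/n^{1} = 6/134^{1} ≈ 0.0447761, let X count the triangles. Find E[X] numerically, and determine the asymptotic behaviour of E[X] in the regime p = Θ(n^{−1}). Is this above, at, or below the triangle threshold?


Number of potential triangles: C(134, 3) = 392084.
Each occurs with probability p³ ≈ (0.0447761)³ ≈ 8.97716807e-05.
By linearity: E[X] = C(134, 3)·p³ ≈ 392084 · 8.97716807e-05 ≈ 35.198040.
Here α = 1, so p = 6/n is exactly at the triangle threshold p ~ 1/n. Asymptotically E[X] → c³/6 = 6³/6 = 36 ≈ 36.000000, a bounded constant. In this regime the triangle count is asymptotically Poisson(c³/6).

E[X] ≈ 35.198040; in regime p = Θ(1/n^{1}) E[X] stays bounded (at the triangle threshold p ~ 1/n).


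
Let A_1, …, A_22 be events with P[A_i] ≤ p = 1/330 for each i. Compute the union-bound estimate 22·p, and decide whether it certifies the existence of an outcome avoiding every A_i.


Union bound: P[∪_{i=1}^{22} A_i] ≤ Σ_i P[A_i] ≤ 22·p = 22·(1/330) = 1/15.
Numerically: 1/15 ≈ 0.067.
Is 1/15 < 1? YES.
Since P[∪ A_i] ≤ 1/15 < 1, the complement has P[∩ A_i^c] ≥ 1 − 1/15 = 14/15 > 0, so some outcome avoids every A_i.

22·p = 1/15 ≈ 0.067; existence CERTIFIED by the union bound.


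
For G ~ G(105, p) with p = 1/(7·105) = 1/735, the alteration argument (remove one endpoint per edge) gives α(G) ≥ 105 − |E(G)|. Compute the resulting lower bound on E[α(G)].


E[|E(G)|] = C(105, 2)·p = 5460 · (1/735) = 52/7.
E[α(G)] ≥ n − E[|E(G)|] = 105 − 52/7 = 683/7.
Numerically: ≈ 97.571429.
(This is only a lower bound; the true E[α(G)] may be larger.)

E[α(G)] ≥ 683/7 ≈ 97.571429.


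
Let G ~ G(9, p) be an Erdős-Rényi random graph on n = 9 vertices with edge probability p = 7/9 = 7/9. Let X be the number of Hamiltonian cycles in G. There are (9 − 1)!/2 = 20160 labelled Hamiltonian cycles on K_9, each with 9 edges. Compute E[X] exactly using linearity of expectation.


K_9 has (9 − 1)!/2 = 20160 labelled Hamiltonian cycles.
For each such Hamiltonian cycle H, let X_H = 1 if all 9 edges of H are present in G. Then P[X_H = 1] = p^{9} = (7/9)^{9} = 40353607/387420489.
Summing the indicators: E[X] = Σ_H E[X_H] = 20160 · p^{9} = 20160 · 40353607/387420489 = 90392079680/43046721.
Numerically: E[X] ≈ 2.1e+03.

E[X] = 20160 · (7/9)^{9} = 90392079680/43046721 ≈ 2.1e+03.


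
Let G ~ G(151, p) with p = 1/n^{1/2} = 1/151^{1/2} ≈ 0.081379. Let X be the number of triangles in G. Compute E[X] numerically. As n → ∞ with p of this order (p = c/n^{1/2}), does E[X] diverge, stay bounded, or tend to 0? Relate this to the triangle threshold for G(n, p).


Number of potential triangles: C(151, 3) = 562475.
Each occurs with probability p³ ≈ (0.081379)³ ≈ 5.3893275e-04.
By linearity: E[X] = C(151, 3)·p³ ≈ 562475 · 5.3893275e-04 ≈ 303.13620.
Since α = 1/2 < 1, p = c/n^{1/2} ≫ 1/n is above the triangle threshold p ~ 1/n. Asymptotically E[X] ~ (c³/6)·n^{3(1−α)} = (1³/6)·n^{1.5} → ∞; triangles are abundant w.h.p.

E[X] ≈ 303.13620; in regime p = Θ(1/n^{1/2}) E[X] diverges (above the triangle threshold p ~ 1/n).


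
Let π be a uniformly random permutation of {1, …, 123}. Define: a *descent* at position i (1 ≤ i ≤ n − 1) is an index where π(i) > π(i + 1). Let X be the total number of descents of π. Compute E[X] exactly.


Write X = Σ X_I over i = 1, …, 122, with X_I the indicator of one descent.
There are 122 indicators.
For each fixed i, the pair (π(i), π(i+1)) is a uniformly random ordered pair of distinct values from {1, …, 123}; by symmetry P[π(i) > π(i+1)] = 1/2.
By linearity: E[X] = 122 · (1/2) = (123 − 1) · (1/2) = 61 ≈ 61.0000.

E[X] = 61 = 61.0000.


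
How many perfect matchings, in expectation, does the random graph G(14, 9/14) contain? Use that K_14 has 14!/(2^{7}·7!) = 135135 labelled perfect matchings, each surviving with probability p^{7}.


K_14 has 14!/(2^{7}·7!) = 135135 labelled perfect matchings.
For each such perfect matching H, let X_H = 1 if all 7 edges of H are present in G. Then P[X_H = 1] = p^{7} = (9/14)^{7} = 4782969/105413504.
By linearity of expectation: E[X] = Σ_H E[X_H] = 135135 · p^{7} = 135135 · 4782969/105413504 = 92335216545/15059072.
Numerically: E[X] ≈ 6.13e+03.

E[X] = 135135 · (9/14)^{7} = 92335216545/15059072 ≈ 6.13e+03.


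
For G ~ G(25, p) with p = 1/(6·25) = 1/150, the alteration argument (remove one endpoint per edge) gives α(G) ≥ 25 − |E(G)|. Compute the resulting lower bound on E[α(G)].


E[|E(G)|] = C(25, 2)·p = 300 · (1/150) = 2.
E[α(G)] ≥ n − E[|E(G)|] = 25 − 2 = 23.
Numerically: ≈ 23.000000.
(This is only a lower bound; the true E[α(G)] may be larger.)

E[α(G)] ≥ 23 ≈ 23.000000.


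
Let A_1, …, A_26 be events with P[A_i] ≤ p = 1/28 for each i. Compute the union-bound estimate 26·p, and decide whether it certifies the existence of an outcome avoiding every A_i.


Union bound: P[∪_{i=1}^{26} A_i] ≤ Σ_i P[A_i] ≤ 26·p = 26·(1/28) = 13/14.
Numerically: 13/14 ≈ 0.928571.
Is 13/14 < 1? YES.
Since P[∪ A_i] ≤ 13/14 < 1, the complement has P[∩ A_i^c] ≥ 1 − 13/14 = 1/14 > 0, so some outcome avoids every A_i.

26·p = 13/14 ≈ 0.928571; existence CERTIFIED by the union bound.
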